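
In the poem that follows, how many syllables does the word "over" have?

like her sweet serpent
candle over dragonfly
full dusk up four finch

2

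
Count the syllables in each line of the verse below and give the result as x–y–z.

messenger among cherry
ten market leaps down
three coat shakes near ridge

7–5–5

Line 1: messenger(3) + among(2) + cherry(2) = 7
Line 2: ten(1) + market(2) + leaps(1) + down(1) = 5
Line 3: three(1) + coat(1) + shakes(1) + near(1) + ridge(1) = 5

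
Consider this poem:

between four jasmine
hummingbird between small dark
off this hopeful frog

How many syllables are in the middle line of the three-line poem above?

7

The middle line: hummingbird (3), between (2), small (1), dark (1) → 7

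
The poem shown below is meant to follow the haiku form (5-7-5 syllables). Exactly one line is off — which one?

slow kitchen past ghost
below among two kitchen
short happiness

The third line

Line 1: slow (1), kitchen (2), past (1), ghost (1) → 5 ✓
Line 2: below (2), among (2), two (1), kitchen (2) → 7 ✓
Line 3: short (1), happiness (3) → 4 (expected 5)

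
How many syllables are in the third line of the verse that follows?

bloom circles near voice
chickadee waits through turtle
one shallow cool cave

5

The third line: "one shallow cool cave": 1+2+1+1 = 5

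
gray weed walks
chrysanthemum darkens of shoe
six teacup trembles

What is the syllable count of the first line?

3

The first line: gray(1) + weed(1) + walks(1) = 3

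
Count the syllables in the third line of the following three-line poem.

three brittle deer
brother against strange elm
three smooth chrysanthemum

6

The third line: three (1), smooth (1), chrysanthemum (4) → 6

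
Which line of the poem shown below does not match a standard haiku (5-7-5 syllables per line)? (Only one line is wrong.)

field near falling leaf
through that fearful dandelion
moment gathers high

Line 1: "field near falling leaf": 1+1+2+1 = 5 ✓
Line 2: "through that fearful dandelion": 1+1+2+4 = 8 (expected 7)
Line 3: "moment gathers high": 2+2+1 = 5 ✓

Line 2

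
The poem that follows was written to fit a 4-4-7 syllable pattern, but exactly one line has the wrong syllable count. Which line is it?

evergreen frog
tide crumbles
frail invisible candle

Line 1: "evergreen frog": 3+1 = 4 ✓
Line 2: "tide crumbles": 1+2 = 3 (expected 4)
Line 3: "frail invisible candle": 1+4+2 = 7 ✓

The second line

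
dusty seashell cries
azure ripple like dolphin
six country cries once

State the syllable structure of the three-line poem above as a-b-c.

Line 1: dusty (2), seashell (2), cries (1) → 5
Line 2: azure (2), ripple (2), like (1), dolphin (2) → 7
Line 3: six (1), country (2), cries (1), once (1) → 5

5-7-5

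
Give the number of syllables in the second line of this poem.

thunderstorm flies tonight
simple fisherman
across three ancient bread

5

The second line: simple(2) + fisherman(3) = 5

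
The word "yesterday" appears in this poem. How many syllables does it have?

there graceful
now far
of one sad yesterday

"yesterday" has 3 syllables.

3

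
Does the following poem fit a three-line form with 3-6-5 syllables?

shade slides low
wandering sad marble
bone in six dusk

No

Line 1: shade (1), slides (1), low (1) → 3 ✓
Line 2: wandering (3), sad (1), marble (2) → 6 ✓
Line 3: bone (1), in (1), six (1), dusk (1) → 4 (expected 5)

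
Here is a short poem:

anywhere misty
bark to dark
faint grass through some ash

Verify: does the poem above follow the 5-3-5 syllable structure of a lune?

Yes

Line 1: anywhere(3) + misty(2) = 5 ✓
Line 2: bark(1) + to(1) + dark(1) = 3 ✓
Line 3: faint(1) + grass(1) + through(1) + some(1) + ash(1) = 5 ✓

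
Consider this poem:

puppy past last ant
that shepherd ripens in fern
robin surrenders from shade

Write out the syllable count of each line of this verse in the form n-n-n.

Line 1: puppy(2) + past(1) + last(1) + ant(1) = 5
Line 2: that(1) + shepherd(2) + ripens(2) + in(1) + fern(1) = 7
Line 3: robin(2) + surrenders(3) + from(1) + shade(1) = 7

5-7-7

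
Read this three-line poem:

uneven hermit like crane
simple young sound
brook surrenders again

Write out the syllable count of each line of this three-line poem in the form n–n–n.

7–4–6

Line 1: uneven(3) + hermit(2) + like(1) + crane(1) = 7
Line 2: simple(2) + young(1) + sound(1) = 4
Line 3: brook(1) + surrenders(3) + again(2) = 6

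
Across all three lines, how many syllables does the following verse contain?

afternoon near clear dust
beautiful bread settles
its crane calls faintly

17

Line 1: afternoon(3) + near(1) + clear(1) + dust(1) = 6
Line 2: beautiful(3) + bread(1) + settles(2) = 6
Line 3: its(1) + crane(1) + calls(1) + faintly(2) = 5
Total: 6 + 6 + 5 = 17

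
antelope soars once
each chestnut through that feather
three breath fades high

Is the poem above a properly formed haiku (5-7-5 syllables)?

No

Line 1: antelope (3), soars (1), once (1) → 5 ✓
Line 2: each (1), chestnut (2), through (1), that (1), feather (2) → 7 ✓
Line 3: three (1), breath (1), fades (1), high (1) → 4 (expected 5)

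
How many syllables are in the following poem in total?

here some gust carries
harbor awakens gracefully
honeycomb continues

Line 1: here (1), some (1), gust (1), carries (2) → 5
Line 2: harbor (2), awakens (3), gracefully (3) → 8
Line 3: honeycomb (3), continues (3) → 6
Total: 5 + 8 + 6 = 19

19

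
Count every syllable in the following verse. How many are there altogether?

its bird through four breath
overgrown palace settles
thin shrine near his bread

Line 1: "its bird through four breath": 1+1+1+1+1 = 5
Line 2: "overgrown palace settles": 3+2+2 = 7
Line 3: "thin shrine near his bread": 1+1+1+1+1 = 5
Total: 5 + 7 + 5 = 17

17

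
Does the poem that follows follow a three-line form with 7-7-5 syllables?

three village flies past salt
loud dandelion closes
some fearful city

Line 1: three(1) + village(2) + flies(1) + past(1) + salt(1) = 6 (expected 7)
Line 2: loud(1) + dandelion(4) + closes(2) = 7 ✓
Line 3: some(1) + fearful(2) + city(2) = 5 ✓

No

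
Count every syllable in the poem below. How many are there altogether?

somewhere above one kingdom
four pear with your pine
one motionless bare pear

18

Line 1: "somewhere above one kingdom": 2+2+1+2 = 7
Line 2: "four pear with your pine": 1+1+1+1+1 = 5
Line 3: "one motionless bare pear": 1+3+1+1 = 6
Total: 7 + 5 + 6 = 18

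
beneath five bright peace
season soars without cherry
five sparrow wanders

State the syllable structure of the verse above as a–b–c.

5–7–5

Line 1: beneath(2) + five(1) + bright(1) + peace(1) = 5
Line 2: season(2) + soars(1) + without(2) + cherry(2) = 7
Line 3: five(1) + sparrow(2) + wanders(2) = 5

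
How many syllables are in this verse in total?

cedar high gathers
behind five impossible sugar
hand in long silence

Line 1: cedar(2) + high(1) + gathers(2) = 5
Line 2: behind(2) + five(1) + impossible(4) + sugar(2) = 9
Line 3: hand(1) + in(1) + long(1) + silence(2) = 5
Total: 5 + 9 + 5 = 19

19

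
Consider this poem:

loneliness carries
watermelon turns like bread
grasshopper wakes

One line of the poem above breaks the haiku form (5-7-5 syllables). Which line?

Line 3

Line 1: loneliness(3) + carries(2) = 5 ✓
Line 2: watermelon(4) + turns(1) + like(1) + bread(1) = 7 ✓
Line 3: grasshopper(3) + wakes(1) = 4 (expected 5)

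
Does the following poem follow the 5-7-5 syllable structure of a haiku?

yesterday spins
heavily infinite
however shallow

No

Line 1: yesterday(3) + spins(1) = 4 (expected 5)
Line 2: heavily(3) + infinite(3) = 6 (expected 7)
Line 3: however(3) + shallow(2) = 5 ✓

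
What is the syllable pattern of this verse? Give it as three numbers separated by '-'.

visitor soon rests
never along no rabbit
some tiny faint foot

5-7-5

Line 1: visitor (3), soon (1), rests (1) → 5
Line 2: never (2), along (2), no (1), rabbit (2) → 7
Line 3: some (1), tiny (2), faint (1), foot (1) → 5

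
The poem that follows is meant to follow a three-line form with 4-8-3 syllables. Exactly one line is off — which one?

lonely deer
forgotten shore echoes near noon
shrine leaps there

Line 1: "lonely deer": 2+1 = 3 (expected 4)
Line 2: "forgotten shore echoes near noon": 3+1+2+1+1 = 8 ✓
Line 3: "shrine leaps there": 1+1+1 = 3 ✓

Line 1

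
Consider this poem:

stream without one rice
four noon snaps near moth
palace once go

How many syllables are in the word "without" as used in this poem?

2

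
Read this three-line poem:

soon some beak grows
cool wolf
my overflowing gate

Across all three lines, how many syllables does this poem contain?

Line 1: soon(1) + some(1) + beak(1) + grows(1) = 4
Line 2: cool(1) + wolf(1) = 2
Line 3: my(1) + overflowing(4) + gate(1) = 6
Total: 4 + 2 + 6 = 12

12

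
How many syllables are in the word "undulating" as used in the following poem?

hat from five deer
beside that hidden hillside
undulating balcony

4

"undulating" has 4 syllables.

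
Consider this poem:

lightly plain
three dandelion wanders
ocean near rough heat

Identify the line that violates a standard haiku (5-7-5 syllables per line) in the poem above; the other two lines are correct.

The first line

Line 1: lightly(2) + plain(1) = 3 (expected 5)
Line 2: three(1) + dandelion(4) + wanders(2) = 7 ✓
Line 3: ocean(2) + near(1) + rough(1) + heat(1) = 5 ✓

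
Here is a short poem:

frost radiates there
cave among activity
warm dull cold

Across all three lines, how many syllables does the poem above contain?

Line 1: "frost radiates there": 1+3+1 = 5
Line 2: "cave among activity": 1+2+4 = 7
Line 3: "warm dull cold": 1+1+1 = 3
Total: 5 + 7 + 3 = 15

15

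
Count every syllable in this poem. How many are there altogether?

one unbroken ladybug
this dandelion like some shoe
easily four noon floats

Line 1: one(1) + unbroken(3) + ladybug(3) = 7
Line 2: this(1) + dandelion(4) + like(1) + some(1) + shoe(1) = 8
Line 3: easily(3) + four(1) + noon(1) + floats(1) = 6
Total: 7 + 8 + 6 = 21

21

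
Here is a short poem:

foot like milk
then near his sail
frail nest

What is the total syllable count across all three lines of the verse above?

Line 1: foot (1), like (1), milk (1) → 3
Line 2: then (1), near (1), his (1), sail (1) → 4
Line 3: frail (1), nest (1) → 2
Total: 3 + 4 + 2 = 9

9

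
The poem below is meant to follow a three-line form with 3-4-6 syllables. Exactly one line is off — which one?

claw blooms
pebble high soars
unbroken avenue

Line 1

Line 1: "claw blooms": 1+1 = 2 (expected 3)
Line 2: "pebble high soars": 2+1+1 = 4 ✓
Line 3: "unbroken avenue": 3+3 = 6 ✓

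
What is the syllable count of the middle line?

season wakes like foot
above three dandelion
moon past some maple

The middle line: above (2), three (1), dandelion (4) → 7

7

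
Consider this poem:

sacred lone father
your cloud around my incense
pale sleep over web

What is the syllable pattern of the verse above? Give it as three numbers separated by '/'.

Line 1: sacred (2), lone (1), father (2) → 5
Line 2: your (1), cloud (1), around (2), my (1), incense (2) → 7
Line 3: pale (1), sleep (1), over (2), web (1) → 5

5/7/5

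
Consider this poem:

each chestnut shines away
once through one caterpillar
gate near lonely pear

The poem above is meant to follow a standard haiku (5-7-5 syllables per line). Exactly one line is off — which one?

Line 1: each (1), chestnut (2), shines (1), away (2) → 6 (expected 5)
Line 2: once (1), through (1), one (1), caterpillar (4) → 7 ✓
Line 3: gate (1), near (1), lonely (2), pear (1) → 5 ✓

Line 1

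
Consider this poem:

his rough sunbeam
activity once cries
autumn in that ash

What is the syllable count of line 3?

5

Line 3: "autumn in that ash": 2+1+1+1 = 5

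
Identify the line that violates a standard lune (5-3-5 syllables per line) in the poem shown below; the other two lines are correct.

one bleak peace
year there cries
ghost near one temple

Line 1

Line 1: "one bleak peace": 1+1+1 = 3 (expected 5)
Line 2: "year there cries": 1+1+1 = 3 ✓
Line 3: "ghost near one temple": 1+1+1+2 = 5 ✓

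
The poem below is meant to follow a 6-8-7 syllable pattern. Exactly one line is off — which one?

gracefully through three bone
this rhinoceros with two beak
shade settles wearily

Line 1: gracefully (3), through (1), three (1), bone (1) → 6 ✓
Line 2: this (1), rhinoceros (4), with (1), two (1), beak (1) → 8 ✓
Line 3: shade (1), settles (2), wearily (3) → 6 (expected 7)

Line 3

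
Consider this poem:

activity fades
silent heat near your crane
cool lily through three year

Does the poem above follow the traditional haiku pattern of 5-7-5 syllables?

No

Line 1: activity (4), fades (1) → 5 ✓
Line 2: silent (2), heat (1), near (1), your (1), crane (1) → 6 (expected 7)
Line 3: cool (1), lily (2), through (1), three (1), year (1) → 6 (expected 5)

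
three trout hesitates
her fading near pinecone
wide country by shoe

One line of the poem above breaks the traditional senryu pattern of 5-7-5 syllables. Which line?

Line 1: three(1) + trout(1) + hesitates(3) = 5 ✓
Line 2: her(1) + fading(2) + near(1) + pinecone(2) = 6 (expected 7)
Line 3: wide(1) + country(2) + by(1) + shoe(1) = 5 ✓

The second line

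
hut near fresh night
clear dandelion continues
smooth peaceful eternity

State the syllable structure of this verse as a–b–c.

4–8–7

Line 1: "hut near fresh night": 1+1+1+1 = 4
Line 2: "clear dandelion continues": 1+4+3 = 8
Line 3: "smooth peaceful eternity": 1+2+4 = 7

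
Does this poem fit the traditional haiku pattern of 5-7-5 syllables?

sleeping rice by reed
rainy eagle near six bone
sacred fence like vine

Line 1: "sleeping rice by reed": 2+1+1+1 = 5 ✓
Line 2: "rainy eagle near six bone": 2+2+1+1+1 = 7 ✓
Line 3: "sacred fence like vine": 2+1+1+1 = 5 ✓

Yes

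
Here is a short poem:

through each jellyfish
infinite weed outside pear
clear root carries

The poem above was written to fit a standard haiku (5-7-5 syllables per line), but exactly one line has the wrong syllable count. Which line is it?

Line 3

Line 1: "through each jellyfish": 1+1+3 = 5 ✓
Line 2: "infinite weed outside pear": 3+1+2+1 = 7 ✓
Line 3: "clear root carries": 1+1+2 = 4 (expected 5)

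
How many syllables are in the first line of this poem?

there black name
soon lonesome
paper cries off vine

3

The first line: there(1) + black(1) + name(1) = 3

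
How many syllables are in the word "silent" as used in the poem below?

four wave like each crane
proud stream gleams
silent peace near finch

2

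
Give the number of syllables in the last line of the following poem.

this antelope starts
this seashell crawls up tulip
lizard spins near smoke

5

The last line: lizard(2) + spins(1) + near(1) + smoke(1) = 5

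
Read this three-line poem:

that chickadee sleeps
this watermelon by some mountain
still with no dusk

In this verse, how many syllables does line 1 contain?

5

Line 1: "that chickadee sleeps": 1+3+1 = 5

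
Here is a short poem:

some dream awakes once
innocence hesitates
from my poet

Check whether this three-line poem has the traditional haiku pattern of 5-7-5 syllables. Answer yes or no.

No

Line 1: "some dream awakes once": 1+1+2+1 = 5 ✓
Line 2: "innocence hesitates": 3+3 = 6 (expected 7)
Line 3: "from my poet": 1+1+2 = 4 (expected 5)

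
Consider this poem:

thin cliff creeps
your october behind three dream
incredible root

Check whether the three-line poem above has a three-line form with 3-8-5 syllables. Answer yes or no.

Line 1: thin(1) + cliff(1) + creeps(1) = 3 ✓
Line 2: your(1) + october(3) + behind(2) + three(1) + dream(1) = 8 ✓
Line 3: incredible(4) + root(1) = 5 ✓

Yes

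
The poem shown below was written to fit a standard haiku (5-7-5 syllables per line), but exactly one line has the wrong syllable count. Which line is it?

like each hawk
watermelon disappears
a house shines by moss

The first line

Line 1: like (1), each (1), hawk (1) → 3 (expected 5)
Line 2: watermelon (4), disappears (3) → 7 ✓
Line 3: a (1), house (1), shines (1), by (1), moss (1) → 5 ✓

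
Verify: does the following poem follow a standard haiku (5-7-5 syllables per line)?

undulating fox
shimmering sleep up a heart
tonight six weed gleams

Line 1: "undulating fox": 4+1 = 5 ✓
Line 2: "shimmering sleep up a heart": 3+1+1+1+1 = 7 ✓
Line 3: "tonight six weed gleams": 2+1+1+1 = 5 ✓

Yes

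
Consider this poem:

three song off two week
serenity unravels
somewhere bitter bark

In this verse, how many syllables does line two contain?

7

Line two: serenity(4) + unravels(3) = 7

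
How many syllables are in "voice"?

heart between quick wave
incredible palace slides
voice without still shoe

1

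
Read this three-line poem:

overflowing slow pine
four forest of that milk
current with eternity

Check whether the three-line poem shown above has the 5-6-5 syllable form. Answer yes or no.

No

Line 1: overflowing (4), slow (1), pine (1) → 6 (expected 5)
Line 2: four (1), forest (2), of (1), that (1), milk (1) → 6 ✓
Line 3: current (2), with (1), eternity (4) → 7 (expected 5)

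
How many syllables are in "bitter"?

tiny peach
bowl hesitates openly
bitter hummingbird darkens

"bitter" has 2 syllables.

2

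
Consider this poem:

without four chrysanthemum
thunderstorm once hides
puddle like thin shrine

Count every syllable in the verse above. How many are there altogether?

17

Line 1: without (2), four (1), chrysanthemum (4) → 7
Line 2: thunderstorm (3), once (1), hides (1) → 5
Line 3: puddle (2), like (1), thin (1), shrine (1) → 5
Total: 7 + 5 + 5 = 17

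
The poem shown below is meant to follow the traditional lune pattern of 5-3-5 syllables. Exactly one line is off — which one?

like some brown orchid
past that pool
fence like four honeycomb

The third line

Line 1: like (1), some (1), brown (1), orchid (2) → 5 ✓
Line 2: past (1), that (1), pool (1) → 3 ✓
Line 3: fence (1), like (1), four (1), honeycomb (3) → 6 (expected 5)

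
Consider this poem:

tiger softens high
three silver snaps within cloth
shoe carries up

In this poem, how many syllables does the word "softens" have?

2

"softens" has 2 syllables.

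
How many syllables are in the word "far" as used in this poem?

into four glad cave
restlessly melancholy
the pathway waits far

1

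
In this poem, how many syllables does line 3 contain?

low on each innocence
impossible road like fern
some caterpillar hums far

Line 3: some(1) + caterpillar(4) + hums(1) + far(1) = 7

7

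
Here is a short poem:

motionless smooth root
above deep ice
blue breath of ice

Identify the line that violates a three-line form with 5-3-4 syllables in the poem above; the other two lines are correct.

The second line

Line 1: "motionless smooth root": 3+1+1 = 5 ✓
Line 2: "above deep ice": 2+1+1 = 4 (expected 3)
Line 3: "blue breath of ice": 1+1+1+1 = 4 ✓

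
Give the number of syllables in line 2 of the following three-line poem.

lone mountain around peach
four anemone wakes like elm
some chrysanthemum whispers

Line 2: "four anemone wakes like elm": 1+4+1+1+1 = 8

8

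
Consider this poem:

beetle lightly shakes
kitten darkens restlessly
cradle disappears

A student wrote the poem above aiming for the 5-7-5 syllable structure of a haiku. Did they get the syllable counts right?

Line 1: "beetle lightly shakes": 2+2+1 = 5 ✓
Line 2: "kitten darkens restlessly": 2+2+3 = 7 ✓
Line 3: "cradle disappears": 2+3 = 5 ✓

Yes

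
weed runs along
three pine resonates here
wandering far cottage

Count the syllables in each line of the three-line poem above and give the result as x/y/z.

4/6/6

Line 1: weed (1), runs (1), along (2) → 4
Line 2: three (1), pine (1), resonates (3), here (1) → 6
Line 3: wandering (3), far (1), cottage (2) → 6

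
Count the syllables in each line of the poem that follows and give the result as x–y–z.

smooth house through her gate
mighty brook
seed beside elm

5–3–4

Line 1: "smooth house through her gate": 1+1+1+1+1 = 5
Line 2: "mighty brook": 2+1 = 3
Line 3: "seed beside elm": 1+2+1 = 4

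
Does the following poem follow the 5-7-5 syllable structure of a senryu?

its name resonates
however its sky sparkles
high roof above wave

Yes

Line 1: its (1), name (1), resonates (3) → 5 ✓
Line 2: however (3), its (1), sky (1), sparkles (2) → 7 ✓
Line 3: high (1), roof (1), above (2), wave (1) → 5 ✓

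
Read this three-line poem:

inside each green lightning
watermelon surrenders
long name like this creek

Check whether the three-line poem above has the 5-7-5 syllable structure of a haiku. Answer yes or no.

No

Line 1: inside (2), each (1), green (1), lightning (2) → 6 (expected 5)
Line 2: watermelon (4), surrenders (3) → 7 ✓
Line 3: long (1), name (1), like (1), this (1), creek (1) → 5 ✓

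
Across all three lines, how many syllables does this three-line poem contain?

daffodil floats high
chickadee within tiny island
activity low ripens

21

Line 1: daffodil (3), floats (1), high (1) → 5
Line 2: chickadee (3), within (2), tiny (2), island (2) → 9
Line 3: activity (4), low (1), ripens (2) → 7
Total: 5 + 9 + 7 = 21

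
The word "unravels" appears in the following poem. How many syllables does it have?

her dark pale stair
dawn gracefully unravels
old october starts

3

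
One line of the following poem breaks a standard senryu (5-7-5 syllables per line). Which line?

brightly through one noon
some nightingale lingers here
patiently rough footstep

The third line

Line 1: "brightly through one noon": 2+1+1+1 = 5 ✓
Line 2: "some nightingale lingers here": 1+3+2+1 = 7 ✓
Line 3: "patiently rough footstep": 3+1+2 = 6 (expected 5)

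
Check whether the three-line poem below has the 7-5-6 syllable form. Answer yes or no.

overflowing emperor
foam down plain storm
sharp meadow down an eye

Line 1: overflowing (4), emperor (3) → 7 ✓
Line 2: foam (1), down (1), plain (1), storm (1) → 4 (expected 5)
Line 3: sharp (1), meadow (2), down (1), an (1), eye (1) → 6 ✓

No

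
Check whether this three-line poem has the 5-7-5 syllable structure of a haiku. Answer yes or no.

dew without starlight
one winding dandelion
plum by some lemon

Line 1: "dew without starlight": 1+2+2 = 5 ✓
Line 2: "one winding dandelion": 1+2+4 = 7 ✓
Line 3: "plum by some lemon": 1+1+1+2 = 5 ✓

Yes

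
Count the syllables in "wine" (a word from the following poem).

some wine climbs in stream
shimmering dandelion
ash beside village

1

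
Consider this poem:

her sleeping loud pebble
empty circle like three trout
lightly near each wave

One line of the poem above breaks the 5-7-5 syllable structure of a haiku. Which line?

The first line

Line 1: "her sleeping loud pebble": 1+2+1+2 = 6 (expected 5)
Line 2: "empty circle like three trout": 2+2+1+1+1 = 7 ✓
Line 3: "lightly near each wave": 2+1+1+1 = 5 ✓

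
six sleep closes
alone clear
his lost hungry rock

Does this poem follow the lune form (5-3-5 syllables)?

No

Line 1: six (1), sleep (1), closes (2) → 4 (expected 5)
Line 2: alone (2), clear (1) → 3 ✓
Line 3: his (1), lost (1), hungry (2), rock (1) → 5 ✓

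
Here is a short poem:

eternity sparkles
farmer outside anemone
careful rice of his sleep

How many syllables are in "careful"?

2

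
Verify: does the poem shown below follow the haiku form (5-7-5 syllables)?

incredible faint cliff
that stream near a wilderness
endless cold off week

Line 1: incredible(4) + faint(1) + cliff(1) = 6 (expected 5)
Line 2: that(1) + stream(1) + near(1) + a(1) + wilderness(3) = 7 ✓
Line 3: endless(2) + cold(1) + off(1) + week(1) = 5 ✓

No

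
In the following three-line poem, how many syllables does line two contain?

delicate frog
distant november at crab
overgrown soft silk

Line two: "distant november at crab": 2+3+1+1 = 7

7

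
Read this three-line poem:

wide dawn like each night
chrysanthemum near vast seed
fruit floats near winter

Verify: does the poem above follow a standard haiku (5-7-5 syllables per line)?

Line 1: "wide dawn like each night": 1+1+1+1+1 = 5 ✓
Line 2: "chrysanthemum near vast seed": 4+1+1+1 = 7 ✓
Line 3: "fruit floats near winter": 1+1+1+2 = 5 ✓

Yes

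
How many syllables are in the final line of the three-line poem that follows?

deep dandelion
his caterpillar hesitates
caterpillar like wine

The final line: caterpillar (4), like (1), wine (1) → 6

6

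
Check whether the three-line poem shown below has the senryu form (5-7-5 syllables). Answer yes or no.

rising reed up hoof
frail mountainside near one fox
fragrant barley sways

Yes

Line 1: rising (2), reed (1), up (1), hoof (1) → 5 ✓
Line 2: frail (1), mountainside (3), near (1), one (1), fox (1) → 7 ✓
Line 3: fragrant (2), barley (2), sways (1) → 5 ✓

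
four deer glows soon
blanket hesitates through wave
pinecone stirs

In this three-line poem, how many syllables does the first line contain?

4

The first line: "four deer glows soon": 1+1+1+1 = 4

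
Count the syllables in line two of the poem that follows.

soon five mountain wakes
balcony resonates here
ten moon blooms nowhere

Line two: balcony(3) + resonates(3) + here(1) = 7

7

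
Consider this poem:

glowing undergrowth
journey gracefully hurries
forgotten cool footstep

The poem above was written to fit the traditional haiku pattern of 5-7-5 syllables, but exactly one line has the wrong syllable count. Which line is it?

Line 1: glowing(2) + undergrowth(3) = 5 ✓
Line 2: journey(2) + gracefully(3) + hurries(2) = 7 ✓
Line 3: forgotten(3) + cool(1) + footstep(2) = 6 (expected 5)

Line 3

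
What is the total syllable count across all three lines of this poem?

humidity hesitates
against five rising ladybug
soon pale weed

Line 1: humidity(4) + hesitates(3) = 7
Line 2: against(2) + five(1) + rising(2) + ladybug(3) = 8
Line 3: soon(1) + pale(1) + weed(1) = 3
Total: 7 + 8 + 3 = 18

18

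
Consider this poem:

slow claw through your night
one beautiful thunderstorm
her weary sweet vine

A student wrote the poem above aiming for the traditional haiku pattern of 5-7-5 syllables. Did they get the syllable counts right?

Line 1: slow(1) + claw(1) + through(1) + your(1) + night(1) = 5 ✓
Line 2: one(1) + beautiful(3) + thunderstorm(3) = 7 ✓
Line 3: her(1) + weary(2) + sweet(1) + vine(1) = 5 ✓

Yes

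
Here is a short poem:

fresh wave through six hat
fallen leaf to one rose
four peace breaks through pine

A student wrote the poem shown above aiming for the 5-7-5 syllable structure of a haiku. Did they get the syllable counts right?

No

Line 1: fresh (1), wave (1), through (1), six (1), hat (1) → 5 ✓
Line 2: fallen (2), leaf (1), to (1), one (1), rose (1) → 6 (expected 7)
Line 3: four (1), peace (1), breaks (1), through (1), pine (1) → 5 ✓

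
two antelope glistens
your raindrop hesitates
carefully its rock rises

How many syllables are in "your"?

"your" has 1 syllable.

1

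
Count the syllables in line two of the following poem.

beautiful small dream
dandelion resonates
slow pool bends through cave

Line two: dandelion(4) + resonates(3) = 7

7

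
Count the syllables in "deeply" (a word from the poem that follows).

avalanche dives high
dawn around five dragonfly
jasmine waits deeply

"deeply" has 2 syllables.

2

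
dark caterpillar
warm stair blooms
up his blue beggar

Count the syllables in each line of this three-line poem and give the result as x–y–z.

5–3–5

Line 1: dark (1), caterpillar (4) → 5
Line 2: warm (1), stair (1), blooms (1) → 3
Line 3: up (1), his (1), blue (1), beggar (2) → 5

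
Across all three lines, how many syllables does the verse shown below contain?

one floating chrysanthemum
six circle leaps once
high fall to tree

Line 1: one(1) + floating(2) + chrysanthemum(4) = 7
Line 2: six(1) + circle(2) + leaps(1) + once(1) = 5
Line 3: high(1) + fall(1) + to(1) + tree(1) = 4
Total: 7 + 5 + 4 = 16

16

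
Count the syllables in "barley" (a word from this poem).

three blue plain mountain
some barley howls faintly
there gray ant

2

"barley" has 2 syllables.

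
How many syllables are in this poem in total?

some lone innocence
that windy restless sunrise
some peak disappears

Line 1: some (1), lone (1), innocence (3) → 5
Line 2: that (1), windy (2), restless (2), sunrise (2) → 7
Line 3: some (1), peak (1), disappears (3) → 5
Total: 5 + 7 + 5 = 17

17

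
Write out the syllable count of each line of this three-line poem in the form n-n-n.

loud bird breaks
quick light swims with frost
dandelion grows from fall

3-5-7

Line 1: loud(1) + bird(1) + breaks(1) = 3
Line 2: quick(1) + light(1) + swims(1) + with(1) + frost(1) = 5
Line 3: dandelion(4) + grows(1) + from(1) + fall(1) = 7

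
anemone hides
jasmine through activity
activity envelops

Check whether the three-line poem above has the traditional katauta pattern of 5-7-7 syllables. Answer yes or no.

Line 1: anemone (4), hides (1) → 5 ✓
Line 2: jasmine (2), through (1), activity (4) → 7 ✓
Line 3: activity (4), envelops (3) → 7 ✓

Yes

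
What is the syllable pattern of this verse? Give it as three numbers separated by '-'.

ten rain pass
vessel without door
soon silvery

Line 1: "ten rain pass": 1+1+1 = 3
Line 2: "vessel without door": 2+2+1 = 5
Line 3: "soon silvery": 1+3 = 4

3-5-4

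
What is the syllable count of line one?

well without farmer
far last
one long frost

Line one: well (1), without (2), farmer (2) → 5

5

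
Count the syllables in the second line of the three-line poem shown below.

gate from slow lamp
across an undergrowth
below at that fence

6

The second line: across (2), an (1), undergrowth (3) → 6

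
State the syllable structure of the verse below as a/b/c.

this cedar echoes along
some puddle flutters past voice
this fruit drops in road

7/7/5

Line 1: this(1) + cedar(2) + echoes(2) + along(2) = 7
Line 2: some(1) + puddle(2) + flutters(2) + past(1) + voice(1) = 7
Line 3: this(1) + fruit(1) + drops(1) + in(1) + road(1) = 5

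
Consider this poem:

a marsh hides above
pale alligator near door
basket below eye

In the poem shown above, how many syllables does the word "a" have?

1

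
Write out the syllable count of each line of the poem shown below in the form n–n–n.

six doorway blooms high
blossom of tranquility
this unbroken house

5–7–5

Line 1: six (1), doorway (2), blooms (1), high (1) → 5
Line 2: blossom (2), of (1), tranquility (4) → 7
Line 3: this (1), unbroken (3), house (1) → 5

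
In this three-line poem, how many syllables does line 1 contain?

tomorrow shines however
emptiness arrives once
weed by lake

7

Line 1: tomorrow(3) + shines(1) + however(3) = 7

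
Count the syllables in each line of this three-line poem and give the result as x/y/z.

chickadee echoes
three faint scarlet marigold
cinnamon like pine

Line 1: chickadee (3), echoes (2) → 5
Line 2: three (1), faint (1), scarlet (2), marigold (3) → 7
Line 3: cinnamon (3), like (1), pine (1) → 5

5/7/5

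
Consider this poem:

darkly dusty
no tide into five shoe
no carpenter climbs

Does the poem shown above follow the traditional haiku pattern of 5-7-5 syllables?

Line 1: "darkly dusty": 2+2 = 4 (expected 5)
Line 2: "no tide into five shoe": 1+1+2+1+1 = 6 (expected 7)
Line 3: "no carpenter climbs": 1+3+1 = 5 ✓

No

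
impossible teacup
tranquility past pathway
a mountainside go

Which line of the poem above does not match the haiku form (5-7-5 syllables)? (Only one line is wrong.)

Line 1: "impossible teacup": 4+2 = 6 (expected 5)
Line 2: "tranquility past pathway": 4+1+2 = 7 ✓
Line 3: "a mountainside go": 1+3+1 = 5 ✓

Line 1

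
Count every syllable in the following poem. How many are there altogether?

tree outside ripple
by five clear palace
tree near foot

Line 1: tree (1), outside (2), ripple (2) → 5
Line 2: by (1), five (1), clear (1), palace (2) → 5
Line 3: tree (1), near (1), foot (1) → 3
Total: 5 + 5 + 3 = 13

13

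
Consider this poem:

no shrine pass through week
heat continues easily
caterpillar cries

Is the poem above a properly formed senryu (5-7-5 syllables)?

Line 1: "no shrine pass through week": 1+1+1+1+1 = 5 ✓
Line 2: "heat continues easily": 1+3+3 = 7 ✓
Line 3: "caterpillar cries": 4+1 = 5 ✓

Yes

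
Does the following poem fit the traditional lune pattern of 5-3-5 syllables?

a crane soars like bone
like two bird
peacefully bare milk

Line 1: "a crane soars like bone": 1+1+1+1+1 = 5 ✓
Line 2: "like two bird": 1+1+1 = 3 ✓
Line 3: "peacefully bare milk": 3+1+1 = 5 ✓

Yes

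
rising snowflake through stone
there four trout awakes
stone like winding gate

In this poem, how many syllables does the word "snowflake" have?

2

"snowflake" has 2 syllables.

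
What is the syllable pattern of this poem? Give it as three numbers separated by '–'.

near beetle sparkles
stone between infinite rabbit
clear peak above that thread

5–8–6

Line 1: near (1), beetle (2), sparkles (2) → 5
Line 2: stone (1), between (2), infinite (3), rabbit (2) → 8
Line 3: clear (1), peak (1), above (2), that (1), thread (1) → 6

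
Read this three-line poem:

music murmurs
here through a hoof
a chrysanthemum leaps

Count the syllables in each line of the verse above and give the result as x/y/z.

4/4/6

Line 1: music (2), murmurs (2) → 4
Line 2: here (1), through (1), a (1), hoof (1) → 4
Line 3: a (1), chrysanthemum (4), leaps (1) → 6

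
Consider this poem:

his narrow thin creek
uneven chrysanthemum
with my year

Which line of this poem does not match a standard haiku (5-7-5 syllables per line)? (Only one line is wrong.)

Line 3

Line 1: his (1), narrow (2), thin (1), creek (1) → 5 ✓
Line 2: uneven (3), chrysanthemum (4) → 7 ✓
Line 3: with (1), my (1), year (1) → 3 (expected 5)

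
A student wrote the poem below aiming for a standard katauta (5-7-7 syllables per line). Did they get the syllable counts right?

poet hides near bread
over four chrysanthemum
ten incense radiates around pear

No

Line 1: poet (2), hides (1), near (1), bread (1) → 5 ✓
Line 2: over (2), four (1), chrysanthemum (4) → 7 ✓
Line 3: ten (1), incense (2), radiates (3), around (2), pear (1) → 9 (expected 7)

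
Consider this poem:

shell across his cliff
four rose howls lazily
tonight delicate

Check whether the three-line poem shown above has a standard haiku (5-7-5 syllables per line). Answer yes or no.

Line 1: shell (1), across (2), his (1), cliff (1) → 5 ✓
Line 2: four (1), rose (1), howls (1), lazily (3) → 6 (expected 7)
Line 3: tonight (2), delicate (3) → 5 ✓

No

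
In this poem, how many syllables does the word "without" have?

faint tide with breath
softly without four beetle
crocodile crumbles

2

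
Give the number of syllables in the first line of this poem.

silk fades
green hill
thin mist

The first line: silk(1) + fades(1) = 2

2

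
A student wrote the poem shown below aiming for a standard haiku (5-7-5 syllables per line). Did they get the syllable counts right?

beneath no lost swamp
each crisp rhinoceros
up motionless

Line 1: beneath (2), no (1), lost (1), swamp (1) → 5 ✓
Line 2: each (1), crisp (1), rhinoceros (4) → 6 (expected 7)
Line 3: up (1), motionless (3) → 4 (expected 5)

No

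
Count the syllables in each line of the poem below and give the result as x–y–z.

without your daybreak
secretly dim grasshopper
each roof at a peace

5–7–5

Line 1: "without your daybreak": 2+1+2 = 5
Line 2: "secretly dim grasshopper": 3+1+3 = 7
Line 3: "each roof at a peace": 1+1+1+1+1 = 5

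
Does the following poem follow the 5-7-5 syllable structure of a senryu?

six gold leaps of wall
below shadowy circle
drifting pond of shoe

Yes

Line 1: "six gold leaps of wall": 1+1+1+1+1 = 5 ✓
Line 2: "below shadowy circle": 2+3+2 = 7 ✓
Line 3: "drifting pond of shoe": 2+1+1+1 = 5 ✓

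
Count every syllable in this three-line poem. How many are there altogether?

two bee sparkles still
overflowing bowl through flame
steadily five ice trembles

19

Line 1: two (1), bee (1), sparkles (2), still (1) → 5
Line 2: overflowing (4), bowl (1), through (1), flame (1) → 7
Line 3: steadily (3), five (1), ice (1), trembles (2) → 7
Total: 5 + 7 + 7 = 19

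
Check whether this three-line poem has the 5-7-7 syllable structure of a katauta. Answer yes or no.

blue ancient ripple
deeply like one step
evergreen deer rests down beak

Line 1: blue(1) + ancient(2) + ripple(2) = 5 ✓
Line 2: deeply(2) + like(1) + one(1) + step(1) = 5 (expected 7)
Line 3: evergreen(3) + deer(1) + rests(1) + down(1) + beak(1) = 7 ✓

No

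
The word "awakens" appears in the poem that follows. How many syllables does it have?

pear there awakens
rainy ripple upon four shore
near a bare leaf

3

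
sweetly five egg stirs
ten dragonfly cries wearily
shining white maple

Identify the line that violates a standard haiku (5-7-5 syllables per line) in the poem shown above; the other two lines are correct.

Line 2

Line 1: sweetly(2) + five(1) + egg(1) + stirs(1) = 5 ✓
Line 2: ten(1) + dragonfly(3) + cries(1) + wearily(3) = 8 (expected 7)
Line 3: shining(2) + white(1) + maple(2) = 5 ✓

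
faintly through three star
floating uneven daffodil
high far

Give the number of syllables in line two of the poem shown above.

Line two: floating(2) + uneven(3) + daffodil(3) = 8

8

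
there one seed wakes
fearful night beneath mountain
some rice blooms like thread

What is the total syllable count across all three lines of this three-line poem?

Line 1: there(1) + one(1) + seed(1) + wakes(1) = 4
Line 2: fearful(2) + night(1) + beneath(2) + mountain(2) = 7
Line 3: some(1) + rice(1) + blooms(1) + like(1) + thread(1) = 5
Total: 4 + 7 + 5 = 16

16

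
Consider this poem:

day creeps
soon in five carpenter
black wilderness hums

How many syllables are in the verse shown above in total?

Line 1: day (1), creeps (1) → 2
Line 2: soon (1), in (1), five (1), carpenter (3) → 6
Line 3: black (1), wilderness (3), hums (1) → 5
Total: 2 + 6 + 5 = 13

13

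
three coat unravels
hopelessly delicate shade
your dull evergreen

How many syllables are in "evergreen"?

3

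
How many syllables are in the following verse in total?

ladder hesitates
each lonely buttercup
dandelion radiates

18

Line 1: ladder(2) + hesitates(3) = 5
Line 2: each(1) + lonely(2) + buttercup(3) = 6
Line 3: dandelion(4) + radiates(3) = 7
Total: 5 + 6 + 7 = 18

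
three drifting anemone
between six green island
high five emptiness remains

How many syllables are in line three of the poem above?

7

Line three: high(1) + five(1) + emptiness(3) + remains(2) = 7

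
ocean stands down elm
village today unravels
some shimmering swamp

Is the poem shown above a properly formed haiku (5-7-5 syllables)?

Line 1: ocean(2) + stands(1) + down(1) + elm(1) = 5 ✓
Line 2: village(2) + today(2) + unravels(3) = 7 ✓
Line 3: some(1) + shimmering(3) + swamp(1) = 5 ✓

Yes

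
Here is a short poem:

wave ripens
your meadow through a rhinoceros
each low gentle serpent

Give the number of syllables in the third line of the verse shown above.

The third line: "each low gentle serpent": 1+1+2+2 = 6

6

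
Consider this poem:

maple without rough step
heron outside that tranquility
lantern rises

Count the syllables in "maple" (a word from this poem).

2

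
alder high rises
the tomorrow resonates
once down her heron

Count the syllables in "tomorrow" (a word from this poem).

"tomorrow" has 3 syllables.

3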